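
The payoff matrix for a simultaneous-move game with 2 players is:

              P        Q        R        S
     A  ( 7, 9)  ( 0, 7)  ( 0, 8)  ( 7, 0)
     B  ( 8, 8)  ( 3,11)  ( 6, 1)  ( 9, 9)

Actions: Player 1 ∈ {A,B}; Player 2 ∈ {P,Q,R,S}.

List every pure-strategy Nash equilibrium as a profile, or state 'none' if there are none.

PSNE = {(B,Q)}

(A,P): not NE [P1→B gives 8>7]
(A,Q): not NE [P1→B gives 3>0; P2→P gives 9>7]
(A,R): not NE [P1→B gives 6>0; P2→P gives 9>8]
(A,S): not NE [P1→B gives 9>7; P2→P gives 9>0]
(B,P): not NE [P2→Q gives 11>8]
(B,Q): NE
(B,R): not NE [P2→Q gives 11>1]
(B,S): not NE [P2→Q gives 11>9]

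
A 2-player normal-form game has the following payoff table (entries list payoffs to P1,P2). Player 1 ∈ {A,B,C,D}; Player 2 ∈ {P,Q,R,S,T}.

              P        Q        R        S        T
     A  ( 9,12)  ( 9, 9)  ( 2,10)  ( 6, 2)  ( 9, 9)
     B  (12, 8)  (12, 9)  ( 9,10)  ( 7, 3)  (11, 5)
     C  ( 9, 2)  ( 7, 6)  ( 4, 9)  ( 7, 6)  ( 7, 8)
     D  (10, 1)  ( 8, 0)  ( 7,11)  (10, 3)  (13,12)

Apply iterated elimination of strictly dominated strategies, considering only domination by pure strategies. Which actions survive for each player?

Remaining: P1:{B,D} P2:{R,T}

P1 drop A (B beats it: P:12>9 Q:12>9 R:9>2 S:7>6 T:11>9)
P1 drop C (D beats it: P:10>9 Q:8>7 R:7>4 S:10>7 T:13>7)
P2 drop P (R beats it: B:10>8 D:11>1)
P2 drop Q (R beats it: B:10>9 D:11>0)
P2 drop S (R beats it: B:10>3 D:11>3)
P1→{B,D} P2→{R,T}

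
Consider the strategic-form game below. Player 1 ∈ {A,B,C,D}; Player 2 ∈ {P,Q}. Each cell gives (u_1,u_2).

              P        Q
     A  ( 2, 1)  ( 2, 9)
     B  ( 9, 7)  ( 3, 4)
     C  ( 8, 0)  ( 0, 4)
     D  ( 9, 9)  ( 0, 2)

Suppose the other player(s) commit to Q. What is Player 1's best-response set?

BR_1 = {B}

u_1(A vs Q) = 2
u_1(B vs Q) = 3
u_1(C vs Q) = 0
u_1(D vs Q) = 0
max payoff 3 at {B}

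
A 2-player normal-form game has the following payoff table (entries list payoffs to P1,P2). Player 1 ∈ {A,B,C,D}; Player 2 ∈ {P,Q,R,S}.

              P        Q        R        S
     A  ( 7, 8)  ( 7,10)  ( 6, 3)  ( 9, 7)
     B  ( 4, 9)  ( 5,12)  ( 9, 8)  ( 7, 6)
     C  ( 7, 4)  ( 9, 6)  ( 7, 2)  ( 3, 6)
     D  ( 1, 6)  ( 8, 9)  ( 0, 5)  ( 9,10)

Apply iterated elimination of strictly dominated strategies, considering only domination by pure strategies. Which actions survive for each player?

P2 drop P (Q beats it: A:10>8 B:12>9 C:6>4 D:9>6)
P2 drop R (Q beats it: A:10>3 B:12>8 C:6>2 D:9>5)
P1 drop B (A beats it: Q:7>5 S:9>7)
P1→{A,C,D} P2→{Q,S}

Remaining: P1:{A,C,D} P2:{Q,S}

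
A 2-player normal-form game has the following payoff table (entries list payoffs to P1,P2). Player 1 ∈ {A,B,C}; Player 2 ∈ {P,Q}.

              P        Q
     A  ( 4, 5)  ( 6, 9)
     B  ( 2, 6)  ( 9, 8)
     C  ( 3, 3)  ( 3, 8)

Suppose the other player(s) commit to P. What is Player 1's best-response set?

argmax u_1 = {A}

u_1(A vs P) = 4
u_1(B vs P) = 2
u_1(C vs P) = 3
max payoff 4 at {A}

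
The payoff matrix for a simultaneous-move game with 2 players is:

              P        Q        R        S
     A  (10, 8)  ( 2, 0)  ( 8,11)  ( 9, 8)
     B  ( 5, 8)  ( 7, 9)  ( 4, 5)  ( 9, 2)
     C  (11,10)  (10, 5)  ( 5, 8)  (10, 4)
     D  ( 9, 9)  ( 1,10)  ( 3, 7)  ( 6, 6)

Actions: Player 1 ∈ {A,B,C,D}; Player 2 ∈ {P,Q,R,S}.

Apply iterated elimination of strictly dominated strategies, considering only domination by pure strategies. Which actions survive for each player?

P1 drop B (C beats it: P:11>5 Q:10>7 R:5>4 S:10>9)
P1 drop D (A beats it: P:10>9 Q:2>1 R:8>3 S:9>6)
P2 drop Q (P beats it: A:8>0 C:10>5)
P2 drop S (R beats it: A:11>8 C:8>4)
P1→{A,C} P2→{P,R}

Remaining: P1:{A,C} P2:{P,R}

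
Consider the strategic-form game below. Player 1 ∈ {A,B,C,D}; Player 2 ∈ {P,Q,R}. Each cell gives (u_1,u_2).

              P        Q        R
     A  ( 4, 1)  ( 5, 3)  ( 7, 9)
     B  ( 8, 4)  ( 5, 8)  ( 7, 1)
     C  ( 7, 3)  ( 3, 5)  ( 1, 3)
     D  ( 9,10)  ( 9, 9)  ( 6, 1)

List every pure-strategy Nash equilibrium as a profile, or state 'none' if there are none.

(A,P): not NE [P1→D gives 9>4; P2→R gives 9>1]
(A,Q): not NE [P1→D gives 9>5; P2→R gives 9>3]
(A,R): NE
(B,P): not NE [P1→D gives 9>8; P2→Q gives 8>4]
(B,Q): not NE [P1→D gives 9>5]
(B,R): not NE [P2→Q gives 8>1]
(C,P): not NE [P1→D gives 9>7; P2→Q gives 5>3]
(C,Q): not NE [P1→D gives 9>3]
(C,R): not NE [P1→B gives 7>1; P2→Q gives 5>3]
(D,P): NE
(D,Q): not NE [P2→P gives 10>9]
(D,R): not NE [P1→B gives 7>6; P2→P gives 10>1]

PSNE = {(A,R), (D,P)}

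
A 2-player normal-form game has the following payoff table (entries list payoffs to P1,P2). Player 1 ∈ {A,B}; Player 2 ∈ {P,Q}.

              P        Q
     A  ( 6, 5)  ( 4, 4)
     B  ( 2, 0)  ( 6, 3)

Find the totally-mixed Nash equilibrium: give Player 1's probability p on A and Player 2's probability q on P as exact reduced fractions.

P1 indiff ⇒ q·6+(1-q)·4 = q·2+(1-q)·6 ⇒ q(4) = (1-q)(2) ⇒ q = 1/3
P2 indiff ⇒ p·5+(1-p)·0 = p·4+(1-p)·3 ⇒ p(1) = (1-p)(3) ⇒ p = 3/4

p=3/4, q=1/3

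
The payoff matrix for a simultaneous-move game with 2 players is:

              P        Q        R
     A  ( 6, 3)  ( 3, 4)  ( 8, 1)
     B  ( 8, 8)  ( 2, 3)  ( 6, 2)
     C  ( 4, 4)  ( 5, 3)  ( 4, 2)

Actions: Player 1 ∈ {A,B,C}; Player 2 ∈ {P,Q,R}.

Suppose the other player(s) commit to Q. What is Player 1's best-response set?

u_1(A vs Q) = 3
u_1(B vs Q) = 2
u_1(C vs Q) = 5
max payoff 5 at {C}

argmax u_1 = {C}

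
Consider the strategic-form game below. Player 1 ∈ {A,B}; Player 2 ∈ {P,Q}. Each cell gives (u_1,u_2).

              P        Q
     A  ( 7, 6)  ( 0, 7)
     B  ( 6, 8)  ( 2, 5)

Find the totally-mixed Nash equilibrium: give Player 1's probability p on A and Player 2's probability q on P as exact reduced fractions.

P1 mixes 3/4 on A; P2 mixes 2/3 on P

P1 indiff ⇒ q·7+(1-q)·0 = q·6+(1-q)·2 ⇒ q(1) = (1-q)(2) ⇒ q = 2/3
P2 indiff ⇒ p·6+(1-p)·8 = p·7+(1-p)·5 ⇒ p(-1) = (1-p)(-3) ⇒ p = 3/4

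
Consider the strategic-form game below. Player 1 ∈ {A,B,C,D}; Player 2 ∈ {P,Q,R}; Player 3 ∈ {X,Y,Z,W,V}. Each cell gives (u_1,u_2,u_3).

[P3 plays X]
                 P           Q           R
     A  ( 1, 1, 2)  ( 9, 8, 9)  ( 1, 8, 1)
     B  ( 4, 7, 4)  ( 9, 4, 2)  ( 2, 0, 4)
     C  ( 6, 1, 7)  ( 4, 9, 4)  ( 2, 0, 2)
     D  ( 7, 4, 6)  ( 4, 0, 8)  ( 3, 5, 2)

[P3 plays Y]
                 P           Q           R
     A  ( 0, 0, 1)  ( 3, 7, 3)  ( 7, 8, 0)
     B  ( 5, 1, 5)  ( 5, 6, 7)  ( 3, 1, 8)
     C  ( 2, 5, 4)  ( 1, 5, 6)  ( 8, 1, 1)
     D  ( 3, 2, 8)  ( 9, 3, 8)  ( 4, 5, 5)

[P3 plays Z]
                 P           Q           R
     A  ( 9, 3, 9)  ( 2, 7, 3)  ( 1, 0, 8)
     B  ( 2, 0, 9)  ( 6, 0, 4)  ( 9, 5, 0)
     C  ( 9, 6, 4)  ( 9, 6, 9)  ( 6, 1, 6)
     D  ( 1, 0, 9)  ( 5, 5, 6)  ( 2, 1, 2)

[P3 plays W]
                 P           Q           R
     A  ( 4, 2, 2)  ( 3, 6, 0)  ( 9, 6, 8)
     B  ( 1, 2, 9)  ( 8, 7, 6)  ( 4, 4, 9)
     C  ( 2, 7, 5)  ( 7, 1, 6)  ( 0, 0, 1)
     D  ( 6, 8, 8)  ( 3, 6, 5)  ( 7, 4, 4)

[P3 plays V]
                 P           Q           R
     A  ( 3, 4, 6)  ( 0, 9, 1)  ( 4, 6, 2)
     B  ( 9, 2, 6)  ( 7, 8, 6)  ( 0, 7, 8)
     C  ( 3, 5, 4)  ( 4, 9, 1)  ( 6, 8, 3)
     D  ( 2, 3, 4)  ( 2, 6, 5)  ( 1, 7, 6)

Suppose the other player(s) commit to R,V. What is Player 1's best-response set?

u_1(A vs R,V) = 4
u_1(B vs R,V) = 0
u_1(C vs R,V) = 6
u_1(D vs R,V) = 1
max payoff 6 at {C}

BR_1 = {C}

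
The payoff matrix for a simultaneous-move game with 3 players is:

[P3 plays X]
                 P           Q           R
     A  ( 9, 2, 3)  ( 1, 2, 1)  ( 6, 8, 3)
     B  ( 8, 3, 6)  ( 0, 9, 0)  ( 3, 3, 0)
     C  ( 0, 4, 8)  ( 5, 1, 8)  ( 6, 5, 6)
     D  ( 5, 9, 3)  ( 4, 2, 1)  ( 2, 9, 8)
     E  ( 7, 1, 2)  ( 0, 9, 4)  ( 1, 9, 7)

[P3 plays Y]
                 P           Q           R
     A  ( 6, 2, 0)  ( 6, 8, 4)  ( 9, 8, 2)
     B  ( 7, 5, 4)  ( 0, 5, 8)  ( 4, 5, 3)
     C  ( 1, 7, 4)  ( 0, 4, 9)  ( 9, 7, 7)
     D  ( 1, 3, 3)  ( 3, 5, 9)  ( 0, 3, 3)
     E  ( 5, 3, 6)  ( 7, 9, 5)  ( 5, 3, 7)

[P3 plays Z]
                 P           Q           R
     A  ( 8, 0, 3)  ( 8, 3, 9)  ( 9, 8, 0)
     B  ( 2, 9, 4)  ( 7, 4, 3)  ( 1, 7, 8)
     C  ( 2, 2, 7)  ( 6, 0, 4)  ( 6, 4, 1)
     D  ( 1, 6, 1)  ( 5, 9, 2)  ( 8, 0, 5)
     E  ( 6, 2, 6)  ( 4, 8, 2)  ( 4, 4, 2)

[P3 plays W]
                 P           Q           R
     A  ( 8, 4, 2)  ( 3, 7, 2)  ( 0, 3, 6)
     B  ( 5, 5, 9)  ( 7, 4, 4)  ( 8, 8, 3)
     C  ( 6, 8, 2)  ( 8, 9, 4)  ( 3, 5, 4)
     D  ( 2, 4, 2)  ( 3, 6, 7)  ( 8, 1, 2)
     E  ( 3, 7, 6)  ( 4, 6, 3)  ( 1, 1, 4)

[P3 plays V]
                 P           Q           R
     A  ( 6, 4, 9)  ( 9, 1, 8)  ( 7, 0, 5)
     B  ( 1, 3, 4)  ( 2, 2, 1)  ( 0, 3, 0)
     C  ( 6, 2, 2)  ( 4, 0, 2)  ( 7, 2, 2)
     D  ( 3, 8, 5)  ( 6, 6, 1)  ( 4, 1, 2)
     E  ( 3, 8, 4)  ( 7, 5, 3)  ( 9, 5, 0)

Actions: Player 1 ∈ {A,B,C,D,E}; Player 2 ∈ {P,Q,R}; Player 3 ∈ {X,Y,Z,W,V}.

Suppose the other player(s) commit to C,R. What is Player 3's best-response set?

u_3(X vs C,R) = 6
u_3(Y vs C,R) = 7
u_3(Z vs C,R) = 1
u_3(W vs C,R) = 4
u_3(V vs C,R) = 2
max payoff 7 at {Y}

argmax u_3 = {Y}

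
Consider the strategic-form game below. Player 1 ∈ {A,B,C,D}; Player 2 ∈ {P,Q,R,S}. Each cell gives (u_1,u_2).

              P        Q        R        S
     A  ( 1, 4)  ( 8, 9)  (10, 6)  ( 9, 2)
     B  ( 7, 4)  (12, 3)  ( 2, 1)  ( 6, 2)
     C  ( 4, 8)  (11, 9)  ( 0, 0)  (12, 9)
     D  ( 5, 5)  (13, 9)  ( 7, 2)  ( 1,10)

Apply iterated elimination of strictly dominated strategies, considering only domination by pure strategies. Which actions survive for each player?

P2 drop R (Q beats it: A:9>6 B:3>1 C:9>0 D:9>2)
P1 drop A (C beats it: P:4>1 Q:11>8 S:12>9)
P1→{B,C,D} P2→{P,Q,S}

Survivors P1:{B,C,D} P2:{P,Q,S}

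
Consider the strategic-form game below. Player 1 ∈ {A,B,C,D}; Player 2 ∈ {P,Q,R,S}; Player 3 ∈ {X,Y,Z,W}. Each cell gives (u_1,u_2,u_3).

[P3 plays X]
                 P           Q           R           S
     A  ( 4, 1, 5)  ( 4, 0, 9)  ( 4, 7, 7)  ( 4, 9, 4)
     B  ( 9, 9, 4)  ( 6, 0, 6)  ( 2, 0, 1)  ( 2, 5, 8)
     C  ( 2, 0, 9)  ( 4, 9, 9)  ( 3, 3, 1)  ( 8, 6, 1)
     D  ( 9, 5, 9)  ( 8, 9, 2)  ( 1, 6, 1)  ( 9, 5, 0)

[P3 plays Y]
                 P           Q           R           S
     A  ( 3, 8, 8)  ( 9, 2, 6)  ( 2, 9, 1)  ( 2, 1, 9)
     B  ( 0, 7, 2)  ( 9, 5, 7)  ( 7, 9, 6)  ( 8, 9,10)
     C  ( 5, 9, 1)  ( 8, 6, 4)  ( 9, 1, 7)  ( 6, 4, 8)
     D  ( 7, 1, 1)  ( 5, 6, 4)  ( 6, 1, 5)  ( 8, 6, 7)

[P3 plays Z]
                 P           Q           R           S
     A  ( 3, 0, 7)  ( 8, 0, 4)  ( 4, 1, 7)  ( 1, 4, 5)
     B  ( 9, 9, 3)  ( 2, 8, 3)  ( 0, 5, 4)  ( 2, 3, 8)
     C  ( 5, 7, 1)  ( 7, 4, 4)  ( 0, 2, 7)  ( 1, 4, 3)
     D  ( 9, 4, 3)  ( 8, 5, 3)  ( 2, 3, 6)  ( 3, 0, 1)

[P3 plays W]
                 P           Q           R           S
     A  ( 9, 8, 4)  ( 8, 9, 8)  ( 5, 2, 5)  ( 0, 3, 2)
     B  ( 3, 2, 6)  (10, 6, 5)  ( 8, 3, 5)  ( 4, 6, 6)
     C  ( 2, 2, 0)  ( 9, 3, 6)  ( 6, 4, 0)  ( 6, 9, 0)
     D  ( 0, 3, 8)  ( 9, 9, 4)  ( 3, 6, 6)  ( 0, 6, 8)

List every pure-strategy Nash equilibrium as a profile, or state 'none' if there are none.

Nash profiles: (B,S,Y)

(A,P,X): not NE [P1→D gives 9>4; P2→S gives 9>1; P3→Y gives 8>5]
(A,P,Y): not NE [P1→D gives 7>3; P2→R gives 9>8]
(A,P,Z): not NE [P1→D gives 9>3; P2→S gives 4>0; P3→Y gives 8>7]
(A,P,W): not NE [P2→Q gives 9>8; P3→Y gives 8>4]
(A,Q,X): not NE [P1→D gives 8>4; P2→S gives 9>0]
(A,Q,Y): not NE [P2→R gives 9>2; P3→X gives 9>6]
(A,Q,Z): not NE [P2→S gives 4>0; P3→X gives 9>4]
(A,Q,W): not NE [P1→B gives 10>8; P3→X gives 9>8]
(A,R,X): not NE [P2→S gives 9>7]
(A,R,Y): not NE [P1→C gives 9>2; P3→Z gives 7>1]
(A,R,Z): not NE [P2→S gives 4>1]
(A,R,W): not NE [P1→B gives 8>5; P2→Q gives 9>2; P3→Z gives 7>5]
(A,S,X): not NE [P1→D gives 9>4; P3→Y gives 9>4]
(A,S,Y): not NE [P1→D gives 8>2; P2→R gives 9>1]
(A,S,Z): not NE [P1→D gives 3>1; P3→Y gives 9>5]
(A,S,W): not NE [P1→C gives 6>0; P2→Q gives 9>3; P3→Y gives 9>2]
(B,P,X): not NE [P3→W gives 6>4]
(B,P,Y): not NE [P1→D gives 7>0; P2→S gives 9>7; P3→W gives 6>2]
(B,P,Z): not NE [P3→W gives 6>3]
(B,P,W): not NE [P1→A gives 9>3; P2→S gives 6>2]
(B,Q,X): not NE [P1→D gives 8>6; P2→P gives 9>0; P3→Y gives 7>6]
(B,Q,Y): not NE [P2→S gives 9>5]
(B,Q,Z): not NE [P1→D gives 8>2; P2→P gives 9>8; P3→Y gives 7>3]
(B,Q,W): not NE [P3→Y gives 7>5]
(B,R,X): not NE [P1→A gives 4>2; P2→P gives 9>0; P3→Y gives 6>1]
(B,R,Y): not NE [P1→C gives 9>7]
(B,R,Z): not NE [P1→A gives 4>0; P2→P gives 9>5; P3→Y gives 6>4]
(B,R,W): not NE [P2→S gives 6>3; P3→Y gives 6>5]
(B,S,X): not NE [P1→D gives 9>2; P2→P gives 9>5; P3→Y gives 10>8]
(B,S,Y): NE
(B,S,Z): not NE [P1→D gives 3>2; P2→P gives 9>3; P3→Y gives 10>8]
(B,S,W): not NE [P1→C gives 6>4; P3→Y gives 10>6]
(C,P,X): not NE [P1→D gives 9>2; P2→Q gives 9>0]
(C,P,Y): not NE [P1→D gives 7>5; P3→X gives 9>1]
(C,P,Z): not NE [P1→D gives 9>5; P3→X gives 9>1]
(C,P,W): not NE [P1→A gives 9>2; P2→S gives 9>2; P3→X gives 9>0]
(C,Q,X): not NE [P1→D gives 8>4]
(C,Q,Y): not NE [P1→B gives 9>8; P2→P gives 9>6; P3→X gives 9>4]
(C,Q,Z): not NE [P1→D gives 8>7; P2→P gives 7>4; P3→X gives 9>4]
(C,Q,W): not NE [P1→B gives 10>9; P2→S gives 9>3; P3→X gives 9>6]
(C,R,X): not NE [P1→A gives 4>3; P2→Q gives 9>3; P3→Z gives 7>1]
(C,R,Y): not NE [P2→P gives 9>1]
(C,R,Z): not NE [P1→A gives 4>0; P2→P gives 7>2]
(C,R,W): not NE [P1→B gives 8>6; P2→S gives 9>4; P3→Z gives 7>0]
(C,S,X): not NE [P1→D gives 9>8; P2→Q gives 9>6; P3→Y gives 8>1]
(C,S,Y): not NE [P1→D gives 8>6; P2→P gives 9>4]
(C,S,Z): not NE [P1→D gives 3>1; P2→P gives 7>4; P3→Y gives 8>3]
(C,S,W): not NE [P3→Y gives 8>0]
(D,P,X): not NE [P2→Q gives 9>5]
(D,P,Y): not NE [P2→S gives 6>1; P3→X gives 9>1]
(D,P,Z): not NE [P2→Q gives 5>4; P3→X gives 9>3]
(D,P,W): not NE [P1→A gives 9>0; P2→Q gives 9>3; P3→X gives 9>8]
(D,Q,X): not NE [P3→W gives 4>2]
(D,Q,Y): not NE [P1→B gives 9>5]
(D,Q,Z): not NE [P3→W gives 4>3]
(D,Q,W): not NE [P1→B gives 10>9]
(D,R,X): not NE [P1→A gives 4>1; P2→Q gives 9>6; P3→W gives 6>1]
(D,R,Y): not NE [P1→C gives 9>6; P2→S gives 6>1; P3→W gives 6>5]
(D,R,Z): not NE [P1→A gives 4>2; P2→Q gives 5>3]
(D,R,W): not NE [P1→B gives 8>3; P2→Q gives 9>6]
(D,S,X): not NE [P2→Q gives 9>5; P3→W gives 8>0]
(D,S,Y): not NE [P3→W gives 8>7]
(D,S,Z): not NE [P2→Q gives 5>0; P3→W gives 8>1]
(D,S,W): not NE [P1→C gives 6>0; P2→Q gives 9>6]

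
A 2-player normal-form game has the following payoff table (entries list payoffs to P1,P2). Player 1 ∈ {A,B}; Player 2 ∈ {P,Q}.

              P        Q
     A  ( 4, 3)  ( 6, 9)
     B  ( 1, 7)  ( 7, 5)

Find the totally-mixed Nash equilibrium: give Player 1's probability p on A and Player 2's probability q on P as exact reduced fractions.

P1 indiff ⇒ q·4+(1-q)·6 = q·1+(1-q)·7 ⇒ q(3) = (1-q)(1) ⇒ q = 1/4
P2 indiff ⇒ p·3+(1-p)·7 = p·9+(1-p)·5 ⇒ p(-6) = (1-p)(-2) ⇒ p = 1/4

p=1/4, q=1/4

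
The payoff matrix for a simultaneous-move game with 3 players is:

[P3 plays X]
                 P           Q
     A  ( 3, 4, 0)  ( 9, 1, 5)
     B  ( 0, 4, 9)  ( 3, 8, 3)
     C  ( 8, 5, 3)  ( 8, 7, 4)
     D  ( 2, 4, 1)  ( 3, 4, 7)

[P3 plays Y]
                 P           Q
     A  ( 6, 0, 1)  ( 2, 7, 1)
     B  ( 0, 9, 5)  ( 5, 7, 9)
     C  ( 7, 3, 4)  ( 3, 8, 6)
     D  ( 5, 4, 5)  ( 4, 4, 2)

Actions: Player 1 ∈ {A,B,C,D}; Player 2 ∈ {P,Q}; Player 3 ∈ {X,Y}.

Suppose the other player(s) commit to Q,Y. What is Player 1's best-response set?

P1 best: {B}

u_1(A vs Q,Y) = 2
u_1(B vs Q,Y) = 5
u_1(C vs Q,Y) = 3
u_1(D vs Q,Y) = 4
max payoff 5 at {B}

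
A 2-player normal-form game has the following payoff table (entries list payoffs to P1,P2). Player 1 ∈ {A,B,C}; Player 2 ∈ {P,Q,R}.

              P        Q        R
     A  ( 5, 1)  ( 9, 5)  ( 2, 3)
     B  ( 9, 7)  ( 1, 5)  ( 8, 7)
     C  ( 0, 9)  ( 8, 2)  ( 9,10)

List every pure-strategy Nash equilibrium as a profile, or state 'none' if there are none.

(A,P): not NE [P1→B gives 9>5; P2→Q gives 5>1]
(A,Q): NE
(A,R): not NE [P1→C gives 9>2; P2→Q gives 5>3]
(B,P): NE
(B,Q): not NE [P1→A gives 9>1; P2→R gives 7>5]
(B,R): not NE [P1→C gives 9>8]
(C,P): not NE [P1→B gives 9>0; P2→R gives 10>9]
(C,Q): not NE [P1→A gives 9>8; P2→R gives 10>2]
(C,R): NE

PSNE = {(A,Q), (B,P), (C,R)}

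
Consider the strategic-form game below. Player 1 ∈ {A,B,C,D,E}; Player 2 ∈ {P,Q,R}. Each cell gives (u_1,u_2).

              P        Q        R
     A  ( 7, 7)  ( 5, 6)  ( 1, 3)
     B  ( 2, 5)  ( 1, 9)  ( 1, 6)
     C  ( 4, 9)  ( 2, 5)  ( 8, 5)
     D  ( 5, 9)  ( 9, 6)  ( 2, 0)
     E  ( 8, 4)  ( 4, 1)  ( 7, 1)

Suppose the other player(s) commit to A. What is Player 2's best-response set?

BR_2 = {P}

u_2(P vs A) = 7
u_2(Q vs A) = 6
u_2(R vs A) = 3
max payoff 7 at {P}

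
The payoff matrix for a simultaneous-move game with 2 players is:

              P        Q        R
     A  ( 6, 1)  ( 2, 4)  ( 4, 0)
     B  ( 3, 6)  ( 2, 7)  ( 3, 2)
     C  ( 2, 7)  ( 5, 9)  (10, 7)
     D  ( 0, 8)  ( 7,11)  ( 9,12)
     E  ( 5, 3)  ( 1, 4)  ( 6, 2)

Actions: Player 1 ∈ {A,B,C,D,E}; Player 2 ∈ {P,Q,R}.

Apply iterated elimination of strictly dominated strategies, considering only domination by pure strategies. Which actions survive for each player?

Survivors P1:{C,D} P2:{Q,R}

P2 drop P (Q beats it: A:4>1 B:7>6 C:9>7 D:11>8 E:4>3)
P1 drop A (C beats it: Q:5>2 R:10>4)
P1 drop B (C beats it: Q:5>2 R:10>3)
P1 drop E (C beats it: Q:5>1 R:10>6)
P1→{C,D} P2→{Q,R}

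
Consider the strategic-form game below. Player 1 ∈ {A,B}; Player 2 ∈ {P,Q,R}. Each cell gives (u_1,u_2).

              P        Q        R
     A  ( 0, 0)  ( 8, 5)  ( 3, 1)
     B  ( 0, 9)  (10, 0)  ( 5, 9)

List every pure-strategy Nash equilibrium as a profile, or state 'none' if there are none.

(A,P): not NE [P2→Q gives 5>0]
(A,Q): not NE [P1→B gives 10>8]
(A,R): not NE [P1→B gives 5>3; P2→Q gives 5>1]
(B,P): NE
(B,Q): not NE [P2→R gives 9>0]
(B,R): NE

Nash profiles: (B,P), (B,R)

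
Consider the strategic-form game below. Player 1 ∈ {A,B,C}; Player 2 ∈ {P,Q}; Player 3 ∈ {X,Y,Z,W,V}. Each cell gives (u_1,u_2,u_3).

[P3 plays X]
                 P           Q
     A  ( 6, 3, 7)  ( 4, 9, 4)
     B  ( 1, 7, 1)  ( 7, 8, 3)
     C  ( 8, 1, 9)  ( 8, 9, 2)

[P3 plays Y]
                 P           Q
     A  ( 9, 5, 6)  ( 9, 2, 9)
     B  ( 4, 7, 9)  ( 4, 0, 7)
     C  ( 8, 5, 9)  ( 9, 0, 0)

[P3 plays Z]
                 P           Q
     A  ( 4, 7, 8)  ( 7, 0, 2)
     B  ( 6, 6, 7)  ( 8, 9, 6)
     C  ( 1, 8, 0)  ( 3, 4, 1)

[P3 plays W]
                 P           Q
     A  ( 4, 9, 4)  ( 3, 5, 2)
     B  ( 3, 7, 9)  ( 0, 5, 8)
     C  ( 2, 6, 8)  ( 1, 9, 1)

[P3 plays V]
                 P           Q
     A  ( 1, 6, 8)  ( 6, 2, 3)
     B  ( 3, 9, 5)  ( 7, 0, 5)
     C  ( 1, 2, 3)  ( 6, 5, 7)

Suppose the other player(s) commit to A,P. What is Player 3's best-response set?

u_3(X vs A,P) = 7
u_3(Y vs A,P) = 6
u_3(Z vs A,P) = 8
u_3(W vs A,P) = 4
u_3(V vs A,P) = 8
max payoff 8 at {Z,V}

P3 best: {Z,V}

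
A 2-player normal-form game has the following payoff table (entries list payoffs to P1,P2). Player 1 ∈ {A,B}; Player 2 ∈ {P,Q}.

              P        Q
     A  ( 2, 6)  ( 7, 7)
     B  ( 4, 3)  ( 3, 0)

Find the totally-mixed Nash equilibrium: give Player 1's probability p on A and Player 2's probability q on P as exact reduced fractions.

P1 mixes 3/4 on A; P2 mixes 2/3 on P

P1 indiff ⇒ q·2+(1-q)·7 = q·4+(1-q)·3 ⇒ q(-2) = (1-q)(-4) ⇒ q = 2/3
P2 indiff ⇒ p·6+(1-p)·3 = p·7+(1-p)·0 ⇒ p(-1) = (1-p)(-3) ⇒ p = 3/4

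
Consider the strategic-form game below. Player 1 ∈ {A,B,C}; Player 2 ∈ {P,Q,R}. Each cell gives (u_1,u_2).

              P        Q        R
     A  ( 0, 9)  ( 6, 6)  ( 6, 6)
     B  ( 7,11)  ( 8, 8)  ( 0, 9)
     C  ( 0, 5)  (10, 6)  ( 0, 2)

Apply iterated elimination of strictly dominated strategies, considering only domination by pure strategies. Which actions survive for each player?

Remaining: P1:{B,C} P2:{P,Q}

P2 drop R (P beats it: A:9>6 B:11>9 C:5>2)
P1 drop A (B beats it: P:7>0 Q:8>6)
P1→{B,C} P2→{P,Q}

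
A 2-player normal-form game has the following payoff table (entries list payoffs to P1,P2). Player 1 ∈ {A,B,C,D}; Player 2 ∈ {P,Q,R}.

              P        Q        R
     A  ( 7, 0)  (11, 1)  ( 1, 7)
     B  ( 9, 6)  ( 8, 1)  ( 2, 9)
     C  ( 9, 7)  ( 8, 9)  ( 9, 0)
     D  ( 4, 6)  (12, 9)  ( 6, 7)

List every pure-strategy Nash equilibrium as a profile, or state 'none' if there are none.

Nash profiles: (D,Q)

(A,P): not NE [P1→C gives 9>7; P2→R gives 7>0]
(A,Q): not NE [P1→D gives 12>11; P2→R gives 7>1]
(A,R): not NE [P1→C gives 9>1]
(B,P): not NE [P2→R gives 9>6]
(B,Q): not NE [P1→D gives 12>8; P2→R gives 9>1]
(B,R): not NE [P1→C gives 9>2]
(C,P): not NE [P2→Q gives 9>7]
(C,Q): not NE [P1→D gives 12>8]
(C,R): not NE [P2→Q gives 9>0]
(D,P): not NE [P1→C gives 9>4; P2→Q gives 9>6]
(D,Q): NE
(D,R): not NE [P1→C gives 9>6; P2→Q gives 9>7]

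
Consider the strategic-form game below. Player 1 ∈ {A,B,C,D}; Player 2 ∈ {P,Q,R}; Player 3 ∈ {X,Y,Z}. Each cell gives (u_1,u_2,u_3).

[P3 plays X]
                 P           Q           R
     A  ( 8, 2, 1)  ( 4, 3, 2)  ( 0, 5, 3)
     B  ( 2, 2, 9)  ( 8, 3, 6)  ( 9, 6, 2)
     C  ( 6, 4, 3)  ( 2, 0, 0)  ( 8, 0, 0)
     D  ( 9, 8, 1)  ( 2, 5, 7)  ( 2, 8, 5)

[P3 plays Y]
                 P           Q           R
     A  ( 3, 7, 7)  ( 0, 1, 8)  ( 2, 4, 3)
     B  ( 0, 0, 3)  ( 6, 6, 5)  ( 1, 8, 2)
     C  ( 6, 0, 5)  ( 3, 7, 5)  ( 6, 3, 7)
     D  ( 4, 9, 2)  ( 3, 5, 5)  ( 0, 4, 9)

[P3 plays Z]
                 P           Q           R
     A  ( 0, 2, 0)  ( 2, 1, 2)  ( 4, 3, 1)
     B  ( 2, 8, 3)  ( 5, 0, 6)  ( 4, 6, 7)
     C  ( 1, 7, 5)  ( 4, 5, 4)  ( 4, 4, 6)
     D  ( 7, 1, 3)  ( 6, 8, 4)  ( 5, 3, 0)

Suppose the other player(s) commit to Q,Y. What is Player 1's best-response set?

u_1(A vs Q,Y) = 0
u_1(B vs Q,Y) = 6
u_1(C vs Q,Y) = 3
u_1(D vs Q,Y) = 3
max payoff 6 at {B}

argmax u_1 = {B}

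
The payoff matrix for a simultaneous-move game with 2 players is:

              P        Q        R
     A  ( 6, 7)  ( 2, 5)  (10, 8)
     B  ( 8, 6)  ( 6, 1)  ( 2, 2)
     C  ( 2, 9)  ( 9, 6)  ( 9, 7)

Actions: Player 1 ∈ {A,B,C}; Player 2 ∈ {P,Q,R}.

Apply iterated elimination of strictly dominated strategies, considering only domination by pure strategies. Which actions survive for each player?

IESDS → P1:{A,B} P2:{P,R}

P2 drop Q (P beats it: A:7>5 B:6>1 C:9>6)
P1 drop C (A beats it: P:6>2 R:10>9)
P1→{A,B} P2→{P,R}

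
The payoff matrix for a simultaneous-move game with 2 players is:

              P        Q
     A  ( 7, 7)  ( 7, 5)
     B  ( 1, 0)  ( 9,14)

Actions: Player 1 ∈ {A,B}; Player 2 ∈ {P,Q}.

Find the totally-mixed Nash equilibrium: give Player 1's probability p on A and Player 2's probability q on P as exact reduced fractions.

P1 indiff ⇒ q·7+(1-q)·7 = q·1+(1-q)·9 ⇒ q(6) = (1-q)(2) ⇒ q = 1/4
P2 indiff ⇒ p·7+(1-p)·0 = p·5+(1-p)·14 ⇒ p(2) = (1-p)(14) ⇒ p = 7/8

(p,q) = (7/8, 1/4)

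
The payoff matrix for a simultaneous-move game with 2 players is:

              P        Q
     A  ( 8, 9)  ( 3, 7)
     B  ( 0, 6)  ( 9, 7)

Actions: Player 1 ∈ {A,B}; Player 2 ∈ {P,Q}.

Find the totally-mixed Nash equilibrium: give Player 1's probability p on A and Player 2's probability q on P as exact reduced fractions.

P1 indiff ⇒ q·8+(1-q)·3 = q·0+(1-q)·9 ⇒ q(8) = (1-q)(6) ⇒ q = 3/7
P2 indiff ⇒ p·9+(1-p)·6 = p·7+(1-p)·7 ⇒ p(2) = (1-p)(1) ⇒ p = 1/3

P1 mixes 1/3 on A; P2 mixes 3/7 on P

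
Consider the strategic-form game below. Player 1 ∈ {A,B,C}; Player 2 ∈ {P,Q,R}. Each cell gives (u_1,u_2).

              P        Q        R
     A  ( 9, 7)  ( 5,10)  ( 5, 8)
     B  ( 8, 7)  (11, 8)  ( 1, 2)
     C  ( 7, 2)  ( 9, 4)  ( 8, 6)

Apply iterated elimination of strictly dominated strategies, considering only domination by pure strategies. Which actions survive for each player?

P2 drop P (Q beats it: A:10>7 B:8>7 C:4>2)
P1 drop A (C beats it: Q:9>5 R:8>5)
P1→{B,C} P2→{Q,R}

Survivors P1:{B,C} P2:{Q,R}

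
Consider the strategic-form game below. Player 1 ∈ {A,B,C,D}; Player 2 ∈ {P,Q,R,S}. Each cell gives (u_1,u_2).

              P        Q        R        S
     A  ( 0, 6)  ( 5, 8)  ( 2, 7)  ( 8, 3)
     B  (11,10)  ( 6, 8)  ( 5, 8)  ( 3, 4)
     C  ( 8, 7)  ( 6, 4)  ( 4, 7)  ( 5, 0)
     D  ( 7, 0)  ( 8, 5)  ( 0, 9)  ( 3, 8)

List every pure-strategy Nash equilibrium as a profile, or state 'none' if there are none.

(A,P): not NE [P1→B gives 11>0; P2→Q gives 8>6]
(A,Q): not NE [P1→D gives 8>5]
(A,R): not NE [P1→B gives 5>2; P2→Q gives 8>7]
(A,S): not NE [P2→Q gives 8>3]
(B,P): NE
(B,Q): not NE [P1→D gives 8>6; P2→P gives 10>8]
(B,R): not NE [P2→P gives 10>8]
(B,S): not NE [P1→A gives 8>3; P2→P gives 10>4]
(C,P): not NE [P1→B gives 11>8]
(C,Q): not NE [P1→D gives 8>6; P2→R gives 7>4]
(C,R): not NE [P1→B gives 5>4]
(C,S): not NE [P1→A gives 8>5; P2→R gives 7>0]
(D,P): not NE [P1→B gives 11>7; P2→R gives 9>0]
(D,Q): not NE [P2→R gives 9>5]
(D,R): not NE [P1→B gives 5>0]
(D,S): not NE [P1→A gives 8>3; P2→R gives 9>8]

NE set: (B,P)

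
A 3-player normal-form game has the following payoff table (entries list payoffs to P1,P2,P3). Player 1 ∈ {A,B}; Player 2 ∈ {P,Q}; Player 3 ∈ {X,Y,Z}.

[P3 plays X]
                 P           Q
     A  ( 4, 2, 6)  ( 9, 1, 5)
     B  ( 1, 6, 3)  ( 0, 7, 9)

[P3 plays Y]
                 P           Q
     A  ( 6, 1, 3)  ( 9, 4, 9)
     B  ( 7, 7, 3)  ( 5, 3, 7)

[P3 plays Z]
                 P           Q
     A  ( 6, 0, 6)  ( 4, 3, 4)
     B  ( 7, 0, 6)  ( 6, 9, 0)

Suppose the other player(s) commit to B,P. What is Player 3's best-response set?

BR_3 = {Z}

u_3(X vs B,P) = 3
u_3(Y vs B,P) = 3
u_3(Z vs B,P) = 6
max payoff 6 at {Z}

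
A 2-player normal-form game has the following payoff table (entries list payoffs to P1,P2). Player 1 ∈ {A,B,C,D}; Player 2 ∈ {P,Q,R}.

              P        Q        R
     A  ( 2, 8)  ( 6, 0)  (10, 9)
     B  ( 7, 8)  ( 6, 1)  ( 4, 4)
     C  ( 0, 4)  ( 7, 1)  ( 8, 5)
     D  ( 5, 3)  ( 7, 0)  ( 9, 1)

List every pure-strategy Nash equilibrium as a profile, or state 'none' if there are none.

NE set: (A,R), (B,P)

(A,P): not NE [P1→B gives 7>2; P2→R gives 9>8]
(A,Q): not NE [P1→D gives 7>6; P2→R gives 9>0]
(A,R): NE
(B,P): NE
(B,Q): not NE [P1→D gives 7>6; P2→P gives 8>1]
(B,R): not NE [P1→A gives 10>4; P2→P gives 8>4]
(C,P): not NE [P1→B gives 7>0; P2→R gives 5>4]
(C,Q): not NE [P2→R gives 5>1]
(C,R): not NE [P1→A gives 10>8]
(D,P): not NE [P1→B gives 7>5]
(D,Q): not NE [P2→P gives 3>0]
(D,R): not NE [P1→A gives 10>9; P2→P gives 3>1]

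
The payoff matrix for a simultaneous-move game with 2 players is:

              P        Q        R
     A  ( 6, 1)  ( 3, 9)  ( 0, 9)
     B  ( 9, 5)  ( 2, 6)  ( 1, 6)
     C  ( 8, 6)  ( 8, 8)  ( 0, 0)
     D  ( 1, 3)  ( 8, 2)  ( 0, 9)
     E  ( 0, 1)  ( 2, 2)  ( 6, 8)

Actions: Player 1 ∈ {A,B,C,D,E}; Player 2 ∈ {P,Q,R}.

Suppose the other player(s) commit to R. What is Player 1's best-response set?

u_1(A vs R) = 0
u_1(B vs R) = 1
u_1(C vs R) = 0
u_1(D vs R) = 0
u_1(E vs R) = 6
max payoff 6 at {E}

argmax u_1 = {E}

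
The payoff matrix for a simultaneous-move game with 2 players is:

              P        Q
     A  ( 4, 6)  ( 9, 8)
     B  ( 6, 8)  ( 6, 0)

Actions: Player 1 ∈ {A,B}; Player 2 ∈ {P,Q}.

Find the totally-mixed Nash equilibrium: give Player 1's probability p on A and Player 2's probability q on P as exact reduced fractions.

P1 indiff ⇒ q·4+(1-q)·9 = q·6+(1-q)·6 ⇒ q(-2) = (1-q)(-3) ⇒ q = 3/5
P2 indiff ⇒ p·6+(1-p)·8 = p·8+(1-p)·0 ⇒ p(-2) = (1-p)(-8) ⇒ p = 4/5

P1 mixes 4/5 on A; P2 mixes 3/5 on P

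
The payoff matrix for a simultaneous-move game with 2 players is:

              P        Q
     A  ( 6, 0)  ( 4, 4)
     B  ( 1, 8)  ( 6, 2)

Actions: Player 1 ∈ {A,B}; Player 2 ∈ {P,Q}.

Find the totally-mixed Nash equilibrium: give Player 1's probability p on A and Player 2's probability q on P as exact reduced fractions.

P1 mixes 3/5 on A; P2 mixes 2/7 on P

P1 indiff ⇒ q·6+(1-q)·4 = q·1+(1-q)·6 ⇒ q(5) = (1-q)(2) ⇒ q = 2/7
P2 indiff ⇒ p·0+(1-p)·8 = p·4+(1-p)·2 ⇒ p(-4) = (1-p)(-6) ⇒ p = 3/5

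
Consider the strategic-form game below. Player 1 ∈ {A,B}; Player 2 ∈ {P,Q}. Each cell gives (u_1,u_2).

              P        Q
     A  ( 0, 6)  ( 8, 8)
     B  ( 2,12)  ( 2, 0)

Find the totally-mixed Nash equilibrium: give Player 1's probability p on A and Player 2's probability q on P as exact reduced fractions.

(p,q) = (6/7, 3/4)

P1 indiff ⇒ q·0+(1-q)·8 = q·2+(1-q)·2 ⇒ q(-2) = (1-q)(-6) ⇒ q = 3/4
P2 indiff ⇒ p·6+(1-p)·12 = p·8+(1-p)·0 ⇒ p(-2) = (1-p)(-12) ⇒ p = 6/7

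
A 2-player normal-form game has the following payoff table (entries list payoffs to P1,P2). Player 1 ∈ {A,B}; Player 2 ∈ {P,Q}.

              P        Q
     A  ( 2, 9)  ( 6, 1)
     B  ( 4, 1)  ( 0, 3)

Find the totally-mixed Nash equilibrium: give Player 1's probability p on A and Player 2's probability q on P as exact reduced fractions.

P1 mixes 1/5 on A; P2 mixes 3/4 on P

P1 indiff ⇒ q·2+(1-q)·6 = q·4+(1-q)·0 ⇒ q(-2) = (1-q)(-6) ⇒ q = 3/4
P2 indiff ⇒ p·9+(1-p)·1 = p·1+(1-p)·3 ⇒ p(8) = (1-p)(2) ⇒ p = 1/5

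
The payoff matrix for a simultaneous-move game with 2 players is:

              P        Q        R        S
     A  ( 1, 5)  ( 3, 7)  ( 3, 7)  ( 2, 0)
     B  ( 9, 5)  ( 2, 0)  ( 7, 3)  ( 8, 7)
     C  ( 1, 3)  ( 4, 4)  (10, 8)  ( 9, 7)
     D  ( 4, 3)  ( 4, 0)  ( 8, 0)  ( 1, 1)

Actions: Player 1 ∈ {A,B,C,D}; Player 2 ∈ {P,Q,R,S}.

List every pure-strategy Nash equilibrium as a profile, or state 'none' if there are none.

(A,P): not NE [P1→B gives 9>1; P2→R gives 7>5]
(A,Q): not NE [P1→D gives 4>3]
(A,R): not NE [P1→C gives 10>3]
(A,S): not NE [P1→C gives 9>2; P2→R gives 7>0]
(B,P): not NE [P2→S gives 7>5]
(B,Q): not NE [P1→D gives 4>2; P2→S gives 7>0]
(B,R): not NE [P1→C gives 10>7; P2→S gives 7>3]
(B,S): not NE [P1→C gives 9>8]
(C,P): not NE [P1→B gives 9>1; P2→R gives 8>3]
(C,Q): not NE [P2→R gives 8>4]
(C,R): NE
(C,S): not NE [P2→R gives 8>7]
(D,P): not NE [P1→B gives 9>4]
(D,Q): not NE [P2→P gives 3>0]
(D,R): not NE [P1→C gives 10>8; P2→P gives 3>0]
(D,S): not NE [P1→C gives 9>1; P2→P gives 3>1]

Nash profiles: (C,R)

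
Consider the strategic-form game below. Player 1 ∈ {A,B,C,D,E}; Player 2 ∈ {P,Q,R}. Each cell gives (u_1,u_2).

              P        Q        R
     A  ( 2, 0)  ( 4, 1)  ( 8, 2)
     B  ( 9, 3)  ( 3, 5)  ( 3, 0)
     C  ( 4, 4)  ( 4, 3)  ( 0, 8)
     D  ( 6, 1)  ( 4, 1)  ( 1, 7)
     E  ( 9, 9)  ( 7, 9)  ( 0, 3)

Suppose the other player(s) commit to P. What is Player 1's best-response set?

u_1(A vs P) = 2
u_1(B vs P) = 9
u_1(C vs P) = 4
u_1(D vs P) = 6
u_1(E vs P) = 9
max payoff 9 at {B,E}

P1 best: {B,E}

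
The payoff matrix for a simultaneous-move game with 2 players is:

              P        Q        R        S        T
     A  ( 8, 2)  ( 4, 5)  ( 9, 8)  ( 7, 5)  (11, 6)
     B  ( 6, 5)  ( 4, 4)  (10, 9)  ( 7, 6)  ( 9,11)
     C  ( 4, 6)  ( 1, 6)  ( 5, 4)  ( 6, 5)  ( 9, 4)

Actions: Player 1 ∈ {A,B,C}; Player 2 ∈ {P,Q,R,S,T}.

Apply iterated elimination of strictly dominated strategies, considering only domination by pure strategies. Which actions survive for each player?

P1 drop C (A beats it: P:8>4 Q:4>1 R:9>5 S:7>6 T:11>9)
P2 drop P (R beats it: A:8>2 B:9>5)
P2 drop Q (R beats it: A:8>5 B:9>4)
P2 drop S (R beats it: A:8>5 B:9>6)
P1→{A,B} P2→{R,T}

IESDS → P1:{A,B} P2:{R,T}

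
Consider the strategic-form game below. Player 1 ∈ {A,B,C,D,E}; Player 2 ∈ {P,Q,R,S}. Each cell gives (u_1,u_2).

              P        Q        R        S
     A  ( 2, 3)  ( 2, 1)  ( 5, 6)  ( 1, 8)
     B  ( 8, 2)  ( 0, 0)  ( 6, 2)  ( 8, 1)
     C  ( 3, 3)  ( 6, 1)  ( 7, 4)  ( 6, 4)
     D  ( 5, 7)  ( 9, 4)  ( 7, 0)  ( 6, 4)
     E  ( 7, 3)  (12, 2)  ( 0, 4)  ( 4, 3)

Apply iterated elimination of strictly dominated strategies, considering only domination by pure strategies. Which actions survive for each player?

Survivors P1:{B,C,D} P2:{P,R,S}

P1 drop A (C beats it: P:3>2 Q:6>2 R:7>5 S:6>1)
P2 drop Q (P beats it: B:2>0 C:3>1 D:7>4 E:3>2)
P1 drop E (B beats it: P:8>7 R:6>0 S:8>4)
P1→{B,C,D} P2→{P,R,S}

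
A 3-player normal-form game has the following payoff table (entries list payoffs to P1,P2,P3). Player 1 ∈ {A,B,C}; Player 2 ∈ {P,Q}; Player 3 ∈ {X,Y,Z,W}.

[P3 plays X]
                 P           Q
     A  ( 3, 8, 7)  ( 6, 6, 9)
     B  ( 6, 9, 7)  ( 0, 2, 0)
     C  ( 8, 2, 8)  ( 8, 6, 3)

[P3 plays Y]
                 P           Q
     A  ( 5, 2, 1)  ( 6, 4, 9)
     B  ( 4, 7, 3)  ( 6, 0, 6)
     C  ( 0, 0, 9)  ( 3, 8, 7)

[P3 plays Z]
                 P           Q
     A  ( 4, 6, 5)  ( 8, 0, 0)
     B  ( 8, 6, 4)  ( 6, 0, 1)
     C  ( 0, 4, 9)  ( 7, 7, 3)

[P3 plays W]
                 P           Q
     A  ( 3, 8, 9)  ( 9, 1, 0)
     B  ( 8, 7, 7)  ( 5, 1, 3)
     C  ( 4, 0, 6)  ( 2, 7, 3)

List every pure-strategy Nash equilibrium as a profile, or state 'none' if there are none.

(A,P,X): not NE [P1→C gives 8>3; P3→W gives 9>7]
(A,P,Y): not NE [P2→Q gives 4>2; P3→W gives 9>1]
(A,P,Z): not NE [P1→B gives 8>4; P3→W gives 9>5]
(A,P,W): not NE [P1→B gives 8>3]
(A,Q,X): not NE [P1→C gives 8>6; P2→P gives 8>6]
(A,Q,Y): NE
(A,Q,Z): not NE [P2→P gives 6>0; P3→Y gives 9>0]
(A,Q,W): not NE [P2→P gives 8>1; P3→Y gives 9>0]
(B,P,X): not NE [P1→C gives 8>6]
(B,P,Y): not NE [P1→A gives 5>4; P3→W gives 7>3]
(B,P,Z): not NE [P3→W gives 7>4]
(B,P,W): NE
(B,Q,X): not NE [P1→C gives 8>0; P2→P gives 9>2; P3→Y gives 6>0]
(B,Q,Y): not NE [P2→P gives 7>0]
(B,Q,Z): not NE [P1→A gives 8>6; P2→P gives 6>0; P3→Y gives 6>1]
(B,Q,W): not NE [P1→A gives 9>5; P2→P gives 7>1; P3→Y gives 6>3]
(C,P,X): not NE [P2→Q gives 6>2; P3→Z gives 9>8]
(C,P,Y): not NE [P1→A gives 5>0; P2→Q gives 8>0]
(C,P,Z): not NE [P1→B gives 8>0; P2→Q gives 7>4]
(C,P,W): not NE [P1→B gives 8>4; P2→Q gives 7>0; P3→Z gives 9>6]
(C,Q,X): not NE [P3→Y gives 7>3]
(C,Q,Y): not NE [P1→B gives 6>3]
(C,Q,Z): not NE [P1→A gives 8>7; P3→Y gives 7>3]
(C,Q,W): not NE [P1→A gives 9>2; P3→Y gives 7>3]

Nash profiles: (A,Q,Y), (B,P,W)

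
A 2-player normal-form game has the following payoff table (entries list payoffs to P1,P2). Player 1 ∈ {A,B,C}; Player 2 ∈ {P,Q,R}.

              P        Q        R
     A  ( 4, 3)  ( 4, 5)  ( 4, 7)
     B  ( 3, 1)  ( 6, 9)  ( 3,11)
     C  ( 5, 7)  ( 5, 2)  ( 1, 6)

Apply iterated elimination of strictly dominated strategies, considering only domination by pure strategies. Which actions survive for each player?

Remaining: P1:{A,C} P2:{P,R}

P2 drop Q (R beats it: A:7>5 B:11>9 C:6>2)
P1 drop B (A beats it: P:4>3 R:4>3)
P1→{A,C} P2→{P,R}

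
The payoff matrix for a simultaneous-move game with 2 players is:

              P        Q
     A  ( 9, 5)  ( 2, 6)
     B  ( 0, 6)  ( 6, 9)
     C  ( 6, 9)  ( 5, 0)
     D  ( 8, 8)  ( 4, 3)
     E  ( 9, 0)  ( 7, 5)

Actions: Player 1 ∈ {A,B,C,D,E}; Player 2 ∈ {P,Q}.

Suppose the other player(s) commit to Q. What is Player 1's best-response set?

P1 best: {E}

u_1(A vs Q) = 2
u_1(B vs Q) = 6
u_1(C vs Q) = 5
u_1(D vs Q) = 4
u_1(E vs Q) = 7
max payoff 7 at {E}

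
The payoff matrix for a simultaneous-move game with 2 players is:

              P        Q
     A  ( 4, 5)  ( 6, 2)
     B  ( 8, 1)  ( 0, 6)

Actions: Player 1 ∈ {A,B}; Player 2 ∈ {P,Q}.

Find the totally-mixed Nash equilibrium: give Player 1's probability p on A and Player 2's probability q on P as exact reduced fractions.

P1 indiff ⇒ q·4+(1-q)·6 = q·8+(1-q)·0 ⇒ q(-4) = (1-q)(-6) ⇒ q = 3/5
P2 indiff ⇒ p·5+(1-p)·1 = p·2+(1-p)·6 ⇒ p(3) = (1-p)(5) ⇒ p = 5/8

P1 mixes 5/8 on A; P2 mixes 3/5 on P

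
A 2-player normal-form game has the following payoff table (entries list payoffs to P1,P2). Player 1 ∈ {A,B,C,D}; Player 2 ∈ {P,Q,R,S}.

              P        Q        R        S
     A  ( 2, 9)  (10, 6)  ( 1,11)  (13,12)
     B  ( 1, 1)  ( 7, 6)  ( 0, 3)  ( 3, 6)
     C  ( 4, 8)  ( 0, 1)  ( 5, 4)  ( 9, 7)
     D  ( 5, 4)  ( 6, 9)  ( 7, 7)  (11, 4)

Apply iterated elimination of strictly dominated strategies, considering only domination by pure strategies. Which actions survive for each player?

P1 drop B (A beats it: P:2>1 Q:10>7 R:1>0 S:13>3)
P1 drop C (D beats it: P:5>4 Q:6>0 R:7>5 S:11>9)
P2 drop P (R beats it: A:11>9 D:7>4)
P1→{A,D} P2→{Q,R,S}

Survivors P1:{A,D} P2:{Q,R,S}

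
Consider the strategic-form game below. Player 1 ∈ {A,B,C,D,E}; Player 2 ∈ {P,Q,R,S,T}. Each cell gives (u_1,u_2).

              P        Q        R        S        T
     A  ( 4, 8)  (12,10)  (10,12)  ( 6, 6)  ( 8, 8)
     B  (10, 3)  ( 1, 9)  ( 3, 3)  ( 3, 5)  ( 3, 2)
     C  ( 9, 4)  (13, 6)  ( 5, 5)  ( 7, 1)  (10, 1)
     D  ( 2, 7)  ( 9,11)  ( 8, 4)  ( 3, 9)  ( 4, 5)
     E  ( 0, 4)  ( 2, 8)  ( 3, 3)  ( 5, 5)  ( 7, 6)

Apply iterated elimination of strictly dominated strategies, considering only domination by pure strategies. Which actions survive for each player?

P1 drop D (A beats it: P:4>2 Q:12>9 R:10>8 S:6>3 T:8>4)
P1 drop E (A beats it: P:4>0 Q:12>2 R:10>3 S:6>5 T:8>7)
P2 drop P (Q beats it: A:10>8 B:9>3 C:6>4)
P1 drop B (A beats it: Q:12>1 R:10>3 S:6>3 T:8>3)
P2 drop S (Q beats it: A:10>6 C:6>1)
P2 drop T (Q beats it: A:10>8 C:6>1)
P1→{A,C} P2→{Q,R}

Remaining: P1:{A,C} P2:{Q,R}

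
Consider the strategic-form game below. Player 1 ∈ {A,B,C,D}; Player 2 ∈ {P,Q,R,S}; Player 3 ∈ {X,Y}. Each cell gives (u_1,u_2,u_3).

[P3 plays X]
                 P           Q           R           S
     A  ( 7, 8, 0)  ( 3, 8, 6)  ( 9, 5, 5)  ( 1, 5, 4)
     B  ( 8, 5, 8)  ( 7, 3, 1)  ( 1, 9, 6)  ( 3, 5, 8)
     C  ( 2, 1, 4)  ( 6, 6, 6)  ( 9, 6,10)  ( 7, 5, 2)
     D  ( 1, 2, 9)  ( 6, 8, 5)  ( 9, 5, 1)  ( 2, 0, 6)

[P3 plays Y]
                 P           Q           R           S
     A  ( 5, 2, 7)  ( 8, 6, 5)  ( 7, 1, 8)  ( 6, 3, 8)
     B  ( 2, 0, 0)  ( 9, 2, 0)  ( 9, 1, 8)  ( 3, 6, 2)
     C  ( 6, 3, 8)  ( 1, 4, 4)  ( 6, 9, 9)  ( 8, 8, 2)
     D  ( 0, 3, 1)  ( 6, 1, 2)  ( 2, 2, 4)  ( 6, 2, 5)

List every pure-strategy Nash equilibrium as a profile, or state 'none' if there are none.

Nash profiles: (C,R,X)

(A,P,X): not NE [P1→B gives 8>7; P3→Y gives 7>0]
(A,P,Y): not NE [P1→C gives 6>5; P2→Q gives 6>2]
(A,Q,X): not NE [P1→B gives 7>3]
(A,Q,Y): not NE [P1→B gives 9>8; P3→X gives 6>5]
(A,R,X): not NE [P2→Q gives 8>5; P3→Y gives 8>5]
(A,R,Y): not NE [P1→B gives 9>7; P2→Q gives 6>1]
(A,S,X): not NE [P1→C gives 7>1; P2→Q gives 8>5; P3→Y gives 8>4]
(A,S,Y): not NE [P1→C gives 8>6; P2→Q gives 6>3]
(B,P,X): not NE [P2→R gives 9>5]
(B,P,Y): not NE [P1→C gives 6>2; P2→S gives 6>0; P3→X gives 8>0]
(B,Q,X): not NE [P2→R gives 9>3]
(B,Q,Y): not NE [P2→S gives 6>2; P3→X gives 1>0]
(B,R,X): not NE [P1→D gives 9>1; P3→Y gives 8>6]
(B,R,Y): not NE [P2→S gives 6>1]
(B,S,X): not NE [P1→C gives 7>3; P2→R gives 9>5]
(B,S,Y): not NE [P1→C gives 8>3; P3→X gives 8>2]
(C,P,X): not NE [P1→B gives 8>2; P2→R gives 6>1; P3→Y gives 8>4]
(C,P,Y): not NE [P2→R gives 9>3]
(C,Q,X): not NE [P1→B gives 7>6]
(C,Q,Y): not NE [P1→B gives 9>1; P2→R gives 9>4; P3→X gives 6>4]
(C,R,X): NE
(C,R,Y): not NE [P1→B gives 9>6; P3→X gives 10>9]
(C,S,X): not NE [P2→R gives 6>5]
(C,S,Y): not NE [P2→R gives 9>8]
(D,P,X): not NE [P1→B gives 8>1; P2→Q gives 8>2]
(D,P,Y): not NE [P1→C gives 6>0; P3→X gives 9>1]
(D,Q,X): not NE [P1→B gives 7>6]
(D,Q,Y): not NE [P1→B gives 9>6; P2→P gives 3>1; P3→X gives 5>2]
(D,R,X): not NE [P2→Q gives 8>5; P3→Y gives 4>1]
(D,R,Y): not NE [P1→B gives 9>2; P2→P gives 3>2]
(D,S,X): not NE [P1→C gives 7>2; P2→Q gives 8>0]
(D,S,Y): not NE [P1→C gives 8>6; P2→P gives 3>2; P3→X gives 6>5]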